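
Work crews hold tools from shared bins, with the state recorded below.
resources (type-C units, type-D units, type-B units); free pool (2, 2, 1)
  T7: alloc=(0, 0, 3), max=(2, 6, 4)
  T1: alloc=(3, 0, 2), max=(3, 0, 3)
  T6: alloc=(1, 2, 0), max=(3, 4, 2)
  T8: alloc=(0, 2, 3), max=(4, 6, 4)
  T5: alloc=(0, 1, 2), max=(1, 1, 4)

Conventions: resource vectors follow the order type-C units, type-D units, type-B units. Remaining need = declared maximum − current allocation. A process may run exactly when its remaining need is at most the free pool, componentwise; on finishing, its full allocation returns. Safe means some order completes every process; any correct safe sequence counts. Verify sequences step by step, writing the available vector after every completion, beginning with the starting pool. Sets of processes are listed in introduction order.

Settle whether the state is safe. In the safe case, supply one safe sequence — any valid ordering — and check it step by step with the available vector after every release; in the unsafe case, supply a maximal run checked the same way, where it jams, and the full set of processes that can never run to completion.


SAFE — a valid safe sequence is T1, T6, T8, T5, T7.
Key observation: the order's first zero-slack moment is T1 ((0, 0, 1) needed, (2, 2, 1) free — a requested resource with nothing to spare).
Verifying each step:
  pool = (2, 2, 1)
  run T1 (needs (0, 0, 1), free (2, 2, 1)); after release of (3, 0, 2) the pool is (5, 2, 3)
  run T6 (needs (2, 2, 2), free (5, 2, 3)); after release of (1, 2, 0) the pool is (6, 4, 3)
  run T8 (needs (4, 4, 1), free (6, 4, 3)); after release of (0, 2, 3) the pool is (6, 6, 6)
  run T5 (needs (1, 0, 2), free (6, 6, 6)); after release of (0, 1, 2) the pool is (6, 7, 8)
  run T7 (needs (2, 6, 1), free (6, 7, 8)); after release of (0, 0, 3) the pool is (6, 7, 11)


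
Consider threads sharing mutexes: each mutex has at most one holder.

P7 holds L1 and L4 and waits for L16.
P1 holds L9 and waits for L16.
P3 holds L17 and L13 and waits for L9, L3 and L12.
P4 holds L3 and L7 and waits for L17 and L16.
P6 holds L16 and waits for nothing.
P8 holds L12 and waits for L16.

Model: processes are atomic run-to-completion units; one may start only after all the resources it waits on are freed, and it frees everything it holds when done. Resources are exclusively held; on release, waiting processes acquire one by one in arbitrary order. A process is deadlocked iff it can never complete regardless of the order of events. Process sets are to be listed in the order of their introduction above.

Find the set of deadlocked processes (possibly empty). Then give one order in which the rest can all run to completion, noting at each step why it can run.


The deadlocked set is P3 and P4.
Key observation: the waits loop around P3 -> P4 -> P3 with no way out; no other process is dragged down with it.
A valid finishing order for the others: P6, P1, P8, P7.
Walking it through:
  P6 waits on nothing -> runs at once and releases L16
  P1 waits on L16 — all released -> runs and releases L9
  P8 waits on L16 — all released -> runs and releases L12
  P7 waits on L16 — all released -> runs and releases L1 and L4


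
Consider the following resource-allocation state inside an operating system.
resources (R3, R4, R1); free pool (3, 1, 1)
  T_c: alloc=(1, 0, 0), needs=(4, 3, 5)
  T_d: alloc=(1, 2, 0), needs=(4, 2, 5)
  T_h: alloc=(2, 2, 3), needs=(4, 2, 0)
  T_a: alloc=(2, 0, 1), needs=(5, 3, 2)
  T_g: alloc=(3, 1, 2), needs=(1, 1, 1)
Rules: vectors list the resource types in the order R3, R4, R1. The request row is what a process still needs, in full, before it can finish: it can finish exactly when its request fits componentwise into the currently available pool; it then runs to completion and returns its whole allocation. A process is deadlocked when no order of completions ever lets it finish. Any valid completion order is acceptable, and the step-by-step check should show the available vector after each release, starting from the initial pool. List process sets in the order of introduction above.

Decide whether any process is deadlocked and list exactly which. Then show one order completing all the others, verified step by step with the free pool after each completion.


The deadlocked set is empty.
Key observation: there is always a runnable process — T_g first — so the state unwinds completely.
A valid finishing order for the others: T_g, T_h, T_c, T_d, T_a. Walking it through:
  pool = (3, 1, 1)
  run T_g (needs (1, 1, 1), free (3, 1, 1)); after release of (3, 1, 2) the pool is (6, 2, 3)
  run T_h (needs (4, 2, 0), free (6, 2, 3)); after release of (2, 2, 3) the pool is (8, 4, 6)
  run T_c (needs (4, 3, 5), free (8, 4, 6)); after release of (1, 0, 0) the pool is (9, 4, 6)
  run T_d (needs (4, 2, 5), free (9, 4, 6)); after release of (1, 2, 0) the pool is (10, 6, 6)
  run T_a (needs (5, 3, 2), free (10, 6, 6)); after release of (2, 0, 1) the pool is (12, 6, 7)


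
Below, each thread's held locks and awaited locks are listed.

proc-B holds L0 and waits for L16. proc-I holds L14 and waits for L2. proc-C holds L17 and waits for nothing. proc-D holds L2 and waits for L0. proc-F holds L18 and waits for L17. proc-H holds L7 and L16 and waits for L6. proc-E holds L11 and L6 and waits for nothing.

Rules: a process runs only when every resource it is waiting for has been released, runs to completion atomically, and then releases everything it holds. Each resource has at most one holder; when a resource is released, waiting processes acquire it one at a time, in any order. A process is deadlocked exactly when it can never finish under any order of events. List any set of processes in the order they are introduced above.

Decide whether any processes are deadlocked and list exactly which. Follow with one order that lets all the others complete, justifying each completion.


Nothing here is deadlocked.
Key observation: there is no circular wait here — follow any chain and it reaches a process that is free to run now.
The rest can finish in the order proc-C, proc-E, proc-H, proc-F, proc-B, proc-D, proc-I.
Step-by-step check:
  run proc-C (it waits on nothing); releases L17
  run proc-E (it waits on nothing); releases L11 and L6
  proc-H waits on L6 — all released -> runs and releases L7 and L16
  proc-F waits on L17 — all released -> runs and releases L18
  proc-B waits on L16 — all released -> runs and releases L0
  proc-D waits on L0 — all released -> runs and releases L2
  proc-I waits on L2 — all released -> runs and releases L14


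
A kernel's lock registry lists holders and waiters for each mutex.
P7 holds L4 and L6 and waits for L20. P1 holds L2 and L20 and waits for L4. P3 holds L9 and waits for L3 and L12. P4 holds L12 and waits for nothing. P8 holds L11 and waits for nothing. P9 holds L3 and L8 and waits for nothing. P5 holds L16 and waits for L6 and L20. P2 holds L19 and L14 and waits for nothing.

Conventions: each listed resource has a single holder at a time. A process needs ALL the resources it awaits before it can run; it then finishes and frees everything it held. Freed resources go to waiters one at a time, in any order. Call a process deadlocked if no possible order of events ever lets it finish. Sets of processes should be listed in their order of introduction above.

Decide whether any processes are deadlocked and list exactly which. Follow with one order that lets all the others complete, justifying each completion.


Deadlocked: P7, P1 and P5.
Key observation: the waits loop around P7 -> P1 -> P7 with no way out; P5 waits into the deadlock from upstream.
A valid finishing order for the others: P2, P9, P4, P8, P3.
Check, step by step:
  P2: no waits; runs immediately, freeing L19 and L14
  P9: no waits; runs immediately, freeing L3 and L8
  P4: no waits; runs immediately, freeing L12
  P8: no waits; runs immediately, freeing L11
  run P3 (all its waits — L3 and L12 — are resolved); releases L9


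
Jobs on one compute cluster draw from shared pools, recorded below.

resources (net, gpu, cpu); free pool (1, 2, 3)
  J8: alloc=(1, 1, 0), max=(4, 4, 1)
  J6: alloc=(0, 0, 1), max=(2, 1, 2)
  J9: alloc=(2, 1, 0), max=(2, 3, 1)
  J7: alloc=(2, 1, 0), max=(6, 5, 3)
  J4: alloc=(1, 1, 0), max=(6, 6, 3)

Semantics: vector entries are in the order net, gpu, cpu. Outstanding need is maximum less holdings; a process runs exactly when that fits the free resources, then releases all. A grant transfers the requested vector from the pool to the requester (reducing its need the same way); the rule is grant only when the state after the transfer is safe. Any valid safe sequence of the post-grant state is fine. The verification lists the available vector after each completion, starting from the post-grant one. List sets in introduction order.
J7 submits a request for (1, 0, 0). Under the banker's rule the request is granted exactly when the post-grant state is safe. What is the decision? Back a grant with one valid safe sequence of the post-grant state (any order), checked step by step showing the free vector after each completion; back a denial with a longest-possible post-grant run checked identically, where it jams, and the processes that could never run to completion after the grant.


DENY. Granting would leave the state unsafe.
Key observation: even finishing J9, J6 leaves just (2, 3, 4) free — too little net for any of the remaining processes.
After a pretend grant, a maximal execution: J9, J6 — then nothing else fits. Step-by-step check:
  pool = (0, 2, 3)
  J9 needs (0, 2, 1) <= (0, 2, 3) -> finishes; pool += (2, 1, 0) = (2, 3, 3)
  J6 needs (2, 1, 1) <= (2, 3, 3) -> finishes; pool += (0, 0, 1) = (2, 3, 4)
  J8 cannot run: need (3, 3, 1) vs free (2, 3, 4) (insufficient net)
  J7 cannot run: need (3, 4, 3) vs free (2, 3, 4) (insufficient net and gpu)
  J4 cannot run: need (5, 5, 3) vs free (2, 3, 4) (insufficient net and gpu)
Had the request been granted, J8, J7 and J4 could never finish.


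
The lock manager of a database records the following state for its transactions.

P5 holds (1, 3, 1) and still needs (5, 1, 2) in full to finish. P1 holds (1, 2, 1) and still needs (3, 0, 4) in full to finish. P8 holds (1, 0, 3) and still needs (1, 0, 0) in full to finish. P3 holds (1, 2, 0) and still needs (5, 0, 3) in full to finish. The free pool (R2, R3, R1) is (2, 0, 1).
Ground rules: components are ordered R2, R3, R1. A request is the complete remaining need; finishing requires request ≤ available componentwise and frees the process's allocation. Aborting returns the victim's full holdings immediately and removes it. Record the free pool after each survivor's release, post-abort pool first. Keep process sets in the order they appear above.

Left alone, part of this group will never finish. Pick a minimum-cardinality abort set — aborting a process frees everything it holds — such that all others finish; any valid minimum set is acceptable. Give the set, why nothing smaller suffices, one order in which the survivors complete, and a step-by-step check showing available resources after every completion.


Minimum abort set: P5.
Key observation: P3 could never have finished before the abort; with (1, 3, 1) returned by P5, it fits at step 3.
Why nothing smaller works: aborting no one leaves the state deadlocked as given.
Survivors finish in the order: P8, P1, P3. Step-by-step check (pool after the aborts first):
  pool = (3, 3, 2)
  P8: need (1, 0, 0) fits (3, 3, 2); releases (1, 0, 3), pool now (4, 3, 5)
  P1: need (3, 0, 4) fits (4, 3, 5); releases (1, 2, 1), pool now (5, 5, 6)
  P3: need (5, 0, 3) fits (5, 5, 6); releases (1, 2, 0), pool now (6, 7, 6)


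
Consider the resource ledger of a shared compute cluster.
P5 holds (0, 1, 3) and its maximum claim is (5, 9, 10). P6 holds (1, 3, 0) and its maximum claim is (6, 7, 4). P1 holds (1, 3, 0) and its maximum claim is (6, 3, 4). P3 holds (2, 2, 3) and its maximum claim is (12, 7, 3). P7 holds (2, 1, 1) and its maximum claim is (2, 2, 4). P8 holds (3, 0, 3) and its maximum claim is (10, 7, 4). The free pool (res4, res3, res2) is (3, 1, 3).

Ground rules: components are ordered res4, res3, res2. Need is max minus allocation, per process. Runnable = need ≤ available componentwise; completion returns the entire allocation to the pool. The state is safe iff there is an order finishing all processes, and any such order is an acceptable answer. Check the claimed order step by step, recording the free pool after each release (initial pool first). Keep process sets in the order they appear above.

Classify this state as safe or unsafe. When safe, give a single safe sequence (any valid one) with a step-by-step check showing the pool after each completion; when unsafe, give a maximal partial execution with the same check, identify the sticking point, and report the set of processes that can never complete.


SAFE, for example via the order P7, P1, P6, P8, P3, P5.
Key observation: P7 marks the first exact bind of the order: its need (0, 1, 3) fits the free (3, 1, 3) with zero slack on a requested resource.
Verifying each step:
  pool = (3, 1, 3)
  P7: need (0, 1, 3) fits (3, 1, 3); releases (2, 1, 1), pool now (5, 2, 4)
  P1: need (5, 0, 4) fits (5, 2, 4); releases (1, 3, 0), pool now (6, 5, 4)
  P6: need (5, 4, 4) fits (6, 5, 4); releases (1, 3, 0), pool now (7, 8, 4)
  P8: need (7, 7, 1) fits (7, 8, 4); releases (3, 0, 3), pool now (10, 8, 7)
  P3: need (10, 5, 0) fits (10, 8, 7); releases (2, 2, 3), pool now (12, 10, 10)
  P5: need (5, 8, 7) fits (12, 10, 10); releases (0, 1, 3), pool now (12, 11, 13)


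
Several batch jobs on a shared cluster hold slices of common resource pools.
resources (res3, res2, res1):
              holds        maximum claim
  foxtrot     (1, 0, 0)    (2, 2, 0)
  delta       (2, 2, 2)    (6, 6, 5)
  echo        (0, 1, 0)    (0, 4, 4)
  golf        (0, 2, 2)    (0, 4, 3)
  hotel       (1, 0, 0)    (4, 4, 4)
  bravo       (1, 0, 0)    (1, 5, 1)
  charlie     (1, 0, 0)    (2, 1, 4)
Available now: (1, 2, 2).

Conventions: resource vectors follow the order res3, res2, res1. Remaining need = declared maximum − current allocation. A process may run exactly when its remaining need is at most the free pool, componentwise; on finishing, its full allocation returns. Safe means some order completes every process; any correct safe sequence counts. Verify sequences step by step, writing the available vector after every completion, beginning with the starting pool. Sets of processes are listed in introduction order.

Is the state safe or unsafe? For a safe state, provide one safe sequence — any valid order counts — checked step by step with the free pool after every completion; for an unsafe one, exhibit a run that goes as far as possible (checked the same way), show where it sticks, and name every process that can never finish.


The state is SAFE; one workable sequence: foxtrot, golf, echo, bravo, charlie, hotel, delta.
Key observation: reading the order forward, foxtrot is the first process whose need (1, 2, 0) meets the free pool (1, 2, 2) exactly on a resource it requests.
Verifying each step:
  pool = (1, 2, 2)
  foxtrot: need (1, 2, 0) fits (1, 2, 2); releases (1, 0, 0), pool now (2, 2, 2)
  golf: need (0, 2, 1) fits (2, 2, 2); releases (0, 2, 2), pool now (2, 4, 4)
  echo: need (0, 3, 4) fits (2, 4, 4); releases (0, 1, 0), pool now (2, 5, 4)
  bravo: need (0, 5, 1) fits (2, 5, 4); releases (1, 0, 0), pool now (3, 5, 4)
  charlie: need (1, 1, 4) fits (3, 5, 4); releases (1, 0, 0), pool now (4, 5, 4)
  hotel: need (3, 4, 4) fits (4, 5, 4); releases (1, 0, 0), pool now (5, 5, 4)
  delta: need (4, 4, 3) fits (5, 5, 4); releases (2, 2, 2), pool now (7, 7, 6)


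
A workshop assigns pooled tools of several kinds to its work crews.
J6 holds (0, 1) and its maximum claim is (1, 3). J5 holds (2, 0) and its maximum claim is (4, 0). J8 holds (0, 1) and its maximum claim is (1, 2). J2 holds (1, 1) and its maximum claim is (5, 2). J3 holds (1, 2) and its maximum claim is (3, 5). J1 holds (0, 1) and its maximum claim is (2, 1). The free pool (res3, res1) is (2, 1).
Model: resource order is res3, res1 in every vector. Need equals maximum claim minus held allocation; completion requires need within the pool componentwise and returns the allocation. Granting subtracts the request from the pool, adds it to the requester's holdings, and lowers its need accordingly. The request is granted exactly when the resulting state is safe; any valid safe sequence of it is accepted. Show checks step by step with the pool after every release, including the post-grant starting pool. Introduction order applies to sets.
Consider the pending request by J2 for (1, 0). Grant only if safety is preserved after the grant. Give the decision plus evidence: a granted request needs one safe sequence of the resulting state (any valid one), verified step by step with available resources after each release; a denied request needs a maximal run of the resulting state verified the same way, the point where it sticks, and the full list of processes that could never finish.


DENY — the pretend-granted state is unsafe.
Key observation: res3 is the bottleneck — with J8, J6 done the pool holds (1, 3), short of every remaining need.
Pretend the grant happened; the run J8, J6 goes as far as possible. Walking it through:
  pool = (1, 1)
  J8 needs (1, 1) <= (1, 1) -> finishes; pool += (0, 1) = (1, 2)
  J6 needs (1, 2) <= (1, 2) -> finishes; pool += (0, 1) = (1, 3)
  J5 still needs (2, 0) but only (1, 3) is free — short on res3
  J2 still needs (3, 1) but only (1, 3) is free — short on res3
  J3 still needs (2, 3) but only (1, 3) is free — short on res3
  J1 still needs (2, 0) but only (1, 3) is free — short on res3
Processes that could never finish after the grant: J5, J2, J3 and J1.


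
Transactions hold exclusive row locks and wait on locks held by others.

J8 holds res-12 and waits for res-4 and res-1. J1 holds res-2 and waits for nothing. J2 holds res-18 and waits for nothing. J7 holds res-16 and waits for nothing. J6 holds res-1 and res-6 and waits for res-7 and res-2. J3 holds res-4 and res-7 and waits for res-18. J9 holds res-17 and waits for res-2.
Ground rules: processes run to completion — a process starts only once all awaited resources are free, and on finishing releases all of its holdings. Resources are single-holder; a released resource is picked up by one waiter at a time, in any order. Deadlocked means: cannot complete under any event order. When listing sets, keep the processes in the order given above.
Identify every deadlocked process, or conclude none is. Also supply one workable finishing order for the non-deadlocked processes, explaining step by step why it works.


Nothing here is deadlocked.
Key observation: the wait relation is loop-free; peeling off processes with no waits unwinds the whole state.
A valid finishing order for the others: J2, J1, J3, J6, J8, J7, J9.
Walking it through:
  J2 waits on nothing -> runs at once and releases res-18
  J1 waits on nothing -> runs at once and releases res-2
  run J3 (all its waits — res-18 — are resolved); releases res-4 and res-7
  run J6 (all its waits — res-7 and res-2 — are resolved); releases res-1 and res-6
  run J8 (all its waits — res-4 and res-1 — are resolved); releases res-12
  J7 waits on nothing -> runs at once and releases res-16
  run J9 (all its waits — res-2 — are resolved); releases res-17


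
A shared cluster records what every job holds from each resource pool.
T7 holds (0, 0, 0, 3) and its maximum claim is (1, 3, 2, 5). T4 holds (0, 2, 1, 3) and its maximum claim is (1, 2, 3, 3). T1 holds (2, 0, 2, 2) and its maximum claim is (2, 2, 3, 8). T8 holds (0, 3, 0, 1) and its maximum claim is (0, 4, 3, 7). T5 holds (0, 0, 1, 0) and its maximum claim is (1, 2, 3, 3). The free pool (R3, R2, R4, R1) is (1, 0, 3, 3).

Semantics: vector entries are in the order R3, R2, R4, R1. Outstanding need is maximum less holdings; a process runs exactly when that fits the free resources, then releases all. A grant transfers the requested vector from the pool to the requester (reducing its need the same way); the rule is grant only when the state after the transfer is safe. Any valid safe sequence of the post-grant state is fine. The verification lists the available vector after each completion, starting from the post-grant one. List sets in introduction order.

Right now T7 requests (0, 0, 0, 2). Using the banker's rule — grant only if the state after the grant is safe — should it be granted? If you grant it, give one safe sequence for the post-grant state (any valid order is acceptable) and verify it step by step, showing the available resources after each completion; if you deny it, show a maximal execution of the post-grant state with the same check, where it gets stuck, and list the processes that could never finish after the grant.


DENY. Granting would leave the state unsafe.
Key observation: after T4, T5 the pool peaks at (1, 2, 5, 4), and each blocked process is short somewhere: T7 on R2; T1 on R1; T8 on R1.
Pretend the grant happened; the run T4, T5 goes as far as possible. Step-by-step check:
  pool = (1, 0, 3, 1)
  run T4 (needs (1, 0, 2, 0), free (1, 0, 3, 1)); after release of (0, 2, 1, 3) the pool is (1, 2, 4, 4)
  run T5 (needs (1, 2, 2, 3), free (1, 2, 4, 4)); after release of (0, 0, 1, 0) the pool is (1, 2, 5, 4)
  blocked: T7 wants (1, 3, 2, 0), pool (1, 2, 5, 4) — not enough R2
  blocked: T1 wants (0, 2, 1, 6), pool (1, 2, 5, 4) — not enough R1
  blocked: T8 wants (0, 1, 3, 6), pool (1, 2, 5, 4) — not enough R1
Post-grant, the permanently blocked set is T7, T1 and T8.


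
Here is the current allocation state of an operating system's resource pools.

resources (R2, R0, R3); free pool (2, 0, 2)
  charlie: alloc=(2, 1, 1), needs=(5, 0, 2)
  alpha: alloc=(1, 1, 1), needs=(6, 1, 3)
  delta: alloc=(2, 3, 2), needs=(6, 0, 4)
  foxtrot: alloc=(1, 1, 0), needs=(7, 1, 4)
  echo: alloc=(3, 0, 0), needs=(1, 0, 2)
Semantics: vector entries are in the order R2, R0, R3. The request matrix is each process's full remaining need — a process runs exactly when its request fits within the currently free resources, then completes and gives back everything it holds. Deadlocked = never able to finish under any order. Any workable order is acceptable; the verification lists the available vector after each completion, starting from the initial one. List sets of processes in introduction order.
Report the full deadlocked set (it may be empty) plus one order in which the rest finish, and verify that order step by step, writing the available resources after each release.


No process is deadlocked.
Key observation: the pool covers echo at once, and every later process fits after earlier releases.
One completion order for the rest: echo, charlie, alpha, delta, foxtrot. Check, step by step:
  pool = (2, 0, 2)
  run echo (needs (1, 0, 2), free (2, 0, 2)); after release of (3, 0, 0) the pool is (5, 0, 2)
  run charlie (needs (5, 0, 2), free (5, 0, 2)); after release of (2, 1, 1) the pool is (7, 1, 3)
  run alpha (needs (6, 1, 3), free (7, 1, 3)); after release of (1, 1, 1) the pool is (8, 2, 4)
  run delta (needs (6, 0, 4), free (8, 2, 4)); after release of (2, 3, 2) the pool is (10, 5, 6)
  run foxtrot (needs (7, 1, 4), free (10, 5, 6)); after release of (1, 1, 0) the pool is (11, 6, 6)


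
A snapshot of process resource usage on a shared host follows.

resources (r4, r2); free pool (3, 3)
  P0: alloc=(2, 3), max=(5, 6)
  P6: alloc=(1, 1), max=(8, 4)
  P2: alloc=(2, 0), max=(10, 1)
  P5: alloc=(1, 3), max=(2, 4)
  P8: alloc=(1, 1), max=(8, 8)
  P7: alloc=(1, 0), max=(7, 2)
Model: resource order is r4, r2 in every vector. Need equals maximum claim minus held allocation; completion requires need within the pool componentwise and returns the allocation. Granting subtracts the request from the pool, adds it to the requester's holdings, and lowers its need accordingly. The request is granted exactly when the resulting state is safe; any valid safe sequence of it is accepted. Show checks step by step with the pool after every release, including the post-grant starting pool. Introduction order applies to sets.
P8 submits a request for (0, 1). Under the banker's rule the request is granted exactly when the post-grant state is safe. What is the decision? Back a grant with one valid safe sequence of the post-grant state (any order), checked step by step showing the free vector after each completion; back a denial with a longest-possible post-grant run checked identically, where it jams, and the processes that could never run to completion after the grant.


GRANT — the state after the grant stays safe, e.g. via P5, P0, P7, P6, P8, P2.
Key observation: granting shrinks the pool to (3, 2), yet P5 still fits and the chain goes through.
Step-by-step check of the post-grant state:
  pool = (3, 2)
  P5: need (1, 1) fits (3, 2); releases (1, 3), pool now (4, 5)
  P0: need (3, 3) fits (4, 5); releases (2, 3), pool now (6, 8)
  P7: need (6, 2) fits (6, 8); releases (1, 0), pool now (7, 8)
  P6: need (7, 3) fits (7, 8); releases (1, 1), pool now (8, 9)
  P8: need (7, 6) fits (8, 9); releases (1, 2), pool now (9, 11)
  P2: need (8, 1) fits (9, 11); releases (2, 0), pool now (11, 11)


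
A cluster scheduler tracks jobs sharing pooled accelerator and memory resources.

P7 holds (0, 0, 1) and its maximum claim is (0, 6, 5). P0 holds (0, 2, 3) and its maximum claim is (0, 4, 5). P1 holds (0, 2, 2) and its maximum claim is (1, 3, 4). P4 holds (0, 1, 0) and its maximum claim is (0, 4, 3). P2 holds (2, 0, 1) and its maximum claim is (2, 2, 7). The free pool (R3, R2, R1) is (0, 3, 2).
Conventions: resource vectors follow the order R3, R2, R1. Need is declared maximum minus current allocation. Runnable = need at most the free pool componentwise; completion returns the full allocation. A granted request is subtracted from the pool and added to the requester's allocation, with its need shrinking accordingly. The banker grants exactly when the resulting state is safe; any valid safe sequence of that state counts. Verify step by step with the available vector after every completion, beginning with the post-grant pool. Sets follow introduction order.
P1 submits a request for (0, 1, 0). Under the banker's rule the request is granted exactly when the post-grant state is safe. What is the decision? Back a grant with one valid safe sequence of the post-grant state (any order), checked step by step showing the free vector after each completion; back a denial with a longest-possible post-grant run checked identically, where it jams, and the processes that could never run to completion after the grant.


DENY: after the grant no complete ordering would exist.
Key observation: after P0, P4 the pool peaks at (0, 5, 5), and each blocked process is short somewhere: P7 on R2; P1 on R3; P2 on R1.
Pretend the grant happened; the run P0, P4 goes as far as possible. Check, step by step:
  pool = (0, 2, 2)
  P0 needs (0, 2, 2) <= (0, 2, 2) -> finishes; pool += (0, 2, 3) = (0, 4, 5)
  P4 needs (0, 3, 3) <= (0, 4, 5) -> finishes; pool += (0, 1, 0) = (0, 5, 5)
  blocked: P7 wants (0, 6, 4), pool (0, 5, 5) — not enough R2
  blocked: P1 wants (1, 0, 2), pool (0, 5, 5) — not enough R3
  blocked: P2 wants (0, 2, 6), pool (0, 5, 5) — not enough R1
Had the request been granted, P7, P1 and P2 could never finish.


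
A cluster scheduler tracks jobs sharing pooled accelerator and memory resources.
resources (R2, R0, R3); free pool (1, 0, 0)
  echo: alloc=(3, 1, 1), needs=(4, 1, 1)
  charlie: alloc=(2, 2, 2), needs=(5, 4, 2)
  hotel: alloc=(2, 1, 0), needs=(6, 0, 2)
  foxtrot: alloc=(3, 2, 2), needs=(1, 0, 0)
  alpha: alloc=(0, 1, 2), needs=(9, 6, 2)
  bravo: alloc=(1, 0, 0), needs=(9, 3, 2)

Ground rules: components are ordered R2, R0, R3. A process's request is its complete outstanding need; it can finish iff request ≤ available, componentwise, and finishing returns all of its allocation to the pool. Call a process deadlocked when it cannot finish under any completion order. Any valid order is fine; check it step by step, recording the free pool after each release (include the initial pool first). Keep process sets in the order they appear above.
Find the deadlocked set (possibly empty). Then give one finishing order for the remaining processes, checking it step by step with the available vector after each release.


Nothing here is deadlocked.
Key observation: foxtrot fits the free pool immediately, and its release cascades until everyone finishes.
A valid finishing order for the others: foxtrot, echo, hotel, charlie, bravo, alpha. Step-by-step check:
  pool = (1, 0, 0)
  foxtrot needs (1, 0, 0) <= (1, 0, 0) -> finishes; pool += (3, 2, 2) = (4, 2, 2)
  echo needs (4, 1, 1) <= (4, 2, 2) -> finishes; pool += (3, 1, 1) = (7, 3, 3)
  hotel needs (6, 0, 2) <= (7, 3, 3) -> finishes; pool += (2, 1, 0) = (9, 4, 3)
  charlie needs (5, 4, 2) <= (9, 4, 3) -> finishes; pool += (2, 2, 2) = (11, 6, 5)
  bravo needs (9, 3, 2) <= (11, 6, 5) -> finishes; pool += (1, 0, 0) = (12, 6, 5)
  alpha needs (9, 6, 2) <= (12, 6, 5) -> finishes; pool += (0, 1, 2) = (12, 7, 7)


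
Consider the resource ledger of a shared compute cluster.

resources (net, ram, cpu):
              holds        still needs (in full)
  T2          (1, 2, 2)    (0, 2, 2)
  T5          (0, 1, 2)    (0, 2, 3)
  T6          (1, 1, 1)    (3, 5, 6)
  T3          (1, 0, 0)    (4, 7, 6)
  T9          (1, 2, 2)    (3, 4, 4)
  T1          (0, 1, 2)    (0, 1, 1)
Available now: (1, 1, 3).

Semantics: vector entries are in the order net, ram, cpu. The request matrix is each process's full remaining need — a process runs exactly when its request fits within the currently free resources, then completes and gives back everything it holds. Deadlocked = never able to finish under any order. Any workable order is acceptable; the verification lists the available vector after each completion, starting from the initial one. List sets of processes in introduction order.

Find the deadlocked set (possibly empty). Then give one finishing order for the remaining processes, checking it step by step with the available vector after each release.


Deadlocked: T6, T3 and T9.
Key observation: the pool after T1, T5, T2 is (2, 5, 9); every surviving request exceeds it in net, so progress ends there.
One completion order for the rest: T1, T5, T2. Walking it through:
  pool = (1, 1, 3)
  T1: need (0, 1, 1) fits (1, 1, 3); releases (0, 1, 2), pool now (1, 2, 5)
  T5: need (0, 2, 3) fits (1, 2, 5); releases (0, 1, 2), pool now (1, 3, 7)
  T2: need (0, 2, 2) fits (1, 3, 7); releases (1, 2, 2), pool now (2, 5, 9)
None of the blocked processes ever fits:
  T6 still needs (3, 5, 6) but only (2, 5, 9) is free — short on net
  T3 still needs (4, 7, 6) but only (2, 5, 9) is free — short on net and ram
  T9 still needs (3, 4, 4) but only (2, 5, 9) is free — short on net


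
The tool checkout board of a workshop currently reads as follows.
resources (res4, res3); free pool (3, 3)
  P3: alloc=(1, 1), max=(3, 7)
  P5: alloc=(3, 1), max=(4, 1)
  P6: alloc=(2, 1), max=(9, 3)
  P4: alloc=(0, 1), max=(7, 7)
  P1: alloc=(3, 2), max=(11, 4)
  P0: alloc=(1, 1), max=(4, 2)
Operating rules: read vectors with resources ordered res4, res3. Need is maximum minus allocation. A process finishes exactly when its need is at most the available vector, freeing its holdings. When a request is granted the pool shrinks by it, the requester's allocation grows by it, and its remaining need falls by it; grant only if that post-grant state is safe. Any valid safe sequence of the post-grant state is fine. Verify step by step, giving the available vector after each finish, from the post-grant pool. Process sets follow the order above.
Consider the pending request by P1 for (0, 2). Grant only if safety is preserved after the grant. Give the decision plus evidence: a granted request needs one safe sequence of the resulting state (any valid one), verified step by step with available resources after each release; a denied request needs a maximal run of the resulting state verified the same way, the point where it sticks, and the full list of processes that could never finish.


GRANT: granting preserves safety; a valid post-grant sequence is P5, P0, P6, P1, P4, P3.
Key observation: the grant leaves (3, 1) free — enough for P5, whose release restarts the cascade.
Step-by-step check of the post-grant state:
  pool = (3, 1)
  P5 needs (1, 0) <= (3, 1) -> finishes; pool += (3, 1) = (6, 2)
  P0 needs (3, 1) <= (6, 2) -> finishes; pool += (1, 1) = (7, 3)
  P6 needs (7, 2) <= (7, 3) -> finishes; pool += (2, 1) = (9, 4)
  P1 needs (8, 0) <= (9, 4) -> finishes; pool += (3, 4) = (12, 8)
  P4 needs (7, 6) <= (12, 8) -> finishes; pool += (0, 1) = (12, 9)
  P3 needs (2, 6) <= (12, 9) -> finishes; pool += (1, 1) = (13, 10)


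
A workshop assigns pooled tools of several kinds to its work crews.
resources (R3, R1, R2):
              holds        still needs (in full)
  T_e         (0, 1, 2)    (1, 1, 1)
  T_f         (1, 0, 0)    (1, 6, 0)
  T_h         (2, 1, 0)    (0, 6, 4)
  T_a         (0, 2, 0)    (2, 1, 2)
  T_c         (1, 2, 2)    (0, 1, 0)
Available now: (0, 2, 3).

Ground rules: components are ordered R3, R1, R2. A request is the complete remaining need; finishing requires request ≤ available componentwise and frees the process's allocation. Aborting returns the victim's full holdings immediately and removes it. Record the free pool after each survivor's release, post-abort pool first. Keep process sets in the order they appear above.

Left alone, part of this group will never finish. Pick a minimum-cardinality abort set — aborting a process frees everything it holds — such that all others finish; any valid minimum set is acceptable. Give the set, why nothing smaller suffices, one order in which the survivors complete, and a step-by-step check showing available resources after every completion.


The answer: abort T_a.
Key observation: no ordering could ever have run T_f before the abort of T_a; with (0, 2, 0) back in the pool it fits at step 2.
Minimality: the empty abort set fails — the state is deadlocked as it stands.
Survivors finish in the order: T_c, T_f, T_e, T_h. Walking it through (pool after the aborts first):
  pool = (0, 4, 3)
  T_c needs (0, 1, 0) <= (0, 4, 3) -> finishes; pool += (1, 2, 2) = (1, 6, 5)
  T_f needs (1, 6, 0) <= (1, 6, 5) -> finishes; pool += (1, 0, 0) = (2, 6, 5)
  T_e needs (1, 1, 1) <= (2, 6, 5) -> finishes; pool += (0, 1, 2) = (2, 7, 7)
  T_h needs (0, 6, 4) <= (2, 7, 7) -> finishes; pool += (2, 1, 0) = (4, 8, 7)


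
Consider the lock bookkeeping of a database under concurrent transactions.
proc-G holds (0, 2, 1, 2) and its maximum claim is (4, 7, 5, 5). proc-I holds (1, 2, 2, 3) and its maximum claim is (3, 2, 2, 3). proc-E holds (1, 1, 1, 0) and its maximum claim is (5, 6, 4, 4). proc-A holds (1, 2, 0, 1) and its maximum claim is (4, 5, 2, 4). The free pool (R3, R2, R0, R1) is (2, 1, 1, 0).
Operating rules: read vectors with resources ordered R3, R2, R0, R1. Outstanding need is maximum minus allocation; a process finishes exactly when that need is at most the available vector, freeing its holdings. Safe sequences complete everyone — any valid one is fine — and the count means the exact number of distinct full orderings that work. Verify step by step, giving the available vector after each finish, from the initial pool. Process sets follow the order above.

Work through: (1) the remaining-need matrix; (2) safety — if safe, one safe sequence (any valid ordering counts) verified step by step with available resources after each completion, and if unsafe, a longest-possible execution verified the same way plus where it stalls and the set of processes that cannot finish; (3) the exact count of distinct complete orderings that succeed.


(1) Need matrix, components ordered R3, R2, R0, R1:
  proc-G: (4, 5, 4, 3)
  proc-I: (2, 0, 0, 0)
  proc-E: (4, 5, 3, 4)
  proc-A: (3, 3, 2, 3)
(2) SAFE. One safe sequence: proc-I, proc-A, proc-E, proc-G.
Key observation: at proc-I the run first touches a limit — (2, 0, 0, 0) against (2, 1, 1, 0), exact on a resource it actually requests.
Walking it through:
  pool = (2, 1, 1, 0)
  proc-I: need (2, 0, 0, 0) fits (2, 1, 1, 0); releases (1, 2, 2, 3), pool now (3, 3, 3, 3)
  proc-A: need (3, 3, 2, 3) fits (3, 3, 3, 3); releases (1, 2, 0, 1), pool now (4, 5, 3, 4)
  proc-E: need (4, 5, 3, 4) fits (4, 5, 3, 4); releases (1, 1, 1, 0), pool now (5, 6, 4, 4)
  proc-G: need (4, 5, 4, 3) fits (5, 6, 4, 4); releases (0, 2, 1, 2), pool now (5, 8, 5, 6)
(3) The exact count: 1 of the possible complete orderings is a safe sequence.


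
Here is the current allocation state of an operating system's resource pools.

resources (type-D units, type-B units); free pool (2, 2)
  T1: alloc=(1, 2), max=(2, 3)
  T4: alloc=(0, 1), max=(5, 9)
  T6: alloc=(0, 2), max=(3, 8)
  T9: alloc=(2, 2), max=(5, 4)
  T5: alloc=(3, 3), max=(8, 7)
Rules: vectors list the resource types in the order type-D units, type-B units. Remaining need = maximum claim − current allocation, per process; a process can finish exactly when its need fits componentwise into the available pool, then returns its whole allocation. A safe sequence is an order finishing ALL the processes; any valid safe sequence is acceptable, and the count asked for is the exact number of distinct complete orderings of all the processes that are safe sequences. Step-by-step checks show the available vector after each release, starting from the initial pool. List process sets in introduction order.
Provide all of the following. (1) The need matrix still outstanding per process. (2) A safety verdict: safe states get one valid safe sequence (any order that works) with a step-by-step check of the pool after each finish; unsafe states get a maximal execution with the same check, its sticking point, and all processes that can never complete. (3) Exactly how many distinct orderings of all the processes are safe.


(1) Need matrix, components ordered type-D units, type-B units:
  T1: (1, 1)
  T4: (5, 8)
  T6: (3, 6)
  T9: (3, 2)
  T5: (5, 4)
(2) SAFE. One safe sequence: T1, T9, T6, T4, T5.
Key observation: T9 marks the first exact bind of the order: its need (3, 2) fits the free (3, 4) with zero slack on a requested resource.
Walking it through:
  pool = (2, 2)
  run T1 (needs (1, 1), free (2, 2)); after release of (1, 2) the pool is (3, 4)
  run T9 (needs (3, 2), free (3, 4)); after release of (2, 2) the pool is (5, 6)
  run T6 (needs (3, 6), free (5, 6)); after release of (0, 2) the pool is (5, 8)
  run T4 (needs (5, 8), free (5, 8)); after release of (0, 1) the pool is (5, 9)
  run T5 (needs (5, 4), free (5, 9)); after release of (3, 3) the pool is (8, 12)
(3) The exact count: 4 of the possible complete orderings are safe sequences.


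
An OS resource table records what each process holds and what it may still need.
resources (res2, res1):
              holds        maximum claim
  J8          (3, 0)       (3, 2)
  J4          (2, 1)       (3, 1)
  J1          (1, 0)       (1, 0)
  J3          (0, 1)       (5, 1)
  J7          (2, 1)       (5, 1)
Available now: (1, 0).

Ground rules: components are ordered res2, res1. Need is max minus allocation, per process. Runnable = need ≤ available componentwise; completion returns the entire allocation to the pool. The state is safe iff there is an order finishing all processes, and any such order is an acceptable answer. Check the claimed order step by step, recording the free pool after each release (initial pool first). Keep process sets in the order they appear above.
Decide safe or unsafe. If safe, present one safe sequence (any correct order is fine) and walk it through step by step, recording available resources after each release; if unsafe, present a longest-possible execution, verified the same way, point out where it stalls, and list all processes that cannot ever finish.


SAFE. One safe sequence: J4, J7, J1, J8, J3.
Key observation: the first exact fit in this order is J4 — it needs (1, 0) with (1, 0) free, meeting a requested resource to the last unit.
Walking it through:
  pool = (1, 0)
  J4 needs (1, 0) <= (1, 0) -> finishes; pool += (2, 1) = (3, 1)
  J7 needs (3, 0) <= (3, 1) -> finishes; pool += (2, 1) = (5, 2)
  J1 needs (0, 0) <= (5, 2) -> finishes; pool += (1, 0) = (6, 2)
  J8 needs (0, 2) <= (6, 2) -> finishes; pool += (3, 0) = (9, 2)
  J3 needs (5, 0) <= (9, 2) -> finishes; pool += (0, 1) = (9, 3)
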